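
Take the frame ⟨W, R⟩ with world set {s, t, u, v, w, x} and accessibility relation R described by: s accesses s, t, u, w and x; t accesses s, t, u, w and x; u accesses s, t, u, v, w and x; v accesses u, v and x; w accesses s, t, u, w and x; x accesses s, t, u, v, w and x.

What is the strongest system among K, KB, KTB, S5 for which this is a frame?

KTB

Symmetric (axiom B): yes — every pair in R has its reverse in R.
Reflexive (axiom T): yes — every world is R-related to itself.
Euclidean (axiom 5): no — u R s and u R v, but not s R v.
So F validates K, KB, KTB; S5 would additionally require R to be Euclidean. The strongest is KTB.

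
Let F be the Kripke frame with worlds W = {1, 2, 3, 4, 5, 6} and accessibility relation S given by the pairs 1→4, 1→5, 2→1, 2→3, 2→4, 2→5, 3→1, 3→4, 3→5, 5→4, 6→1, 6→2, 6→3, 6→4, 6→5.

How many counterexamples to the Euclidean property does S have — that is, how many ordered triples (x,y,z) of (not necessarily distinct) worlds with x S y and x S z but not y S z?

Enumerating: (1,4,4), (1,4,5), (1,5,5), (2,1,1), (2,1,3), (2,3,3), (2,4,1), (2,4,3), (2,4,4), (2,4,5), (2,5,1), (2,5,3), … and 23 more.
Total: 35.

35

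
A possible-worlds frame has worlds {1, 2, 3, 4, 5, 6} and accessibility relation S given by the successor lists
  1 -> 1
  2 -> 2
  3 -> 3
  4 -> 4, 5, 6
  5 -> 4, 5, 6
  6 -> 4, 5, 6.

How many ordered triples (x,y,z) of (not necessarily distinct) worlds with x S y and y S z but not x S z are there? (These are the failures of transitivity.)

0

S is transitive; there are no such tuples.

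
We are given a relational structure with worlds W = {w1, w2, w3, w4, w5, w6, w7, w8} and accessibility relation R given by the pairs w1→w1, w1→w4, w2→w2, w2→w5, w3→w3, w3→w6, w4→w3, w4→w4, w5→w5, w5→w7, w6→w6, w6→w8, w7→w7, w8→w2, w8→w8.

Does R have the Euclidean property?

No

Euclidean: no — w1 R w4 and w1 R w1, but not w4 R w1.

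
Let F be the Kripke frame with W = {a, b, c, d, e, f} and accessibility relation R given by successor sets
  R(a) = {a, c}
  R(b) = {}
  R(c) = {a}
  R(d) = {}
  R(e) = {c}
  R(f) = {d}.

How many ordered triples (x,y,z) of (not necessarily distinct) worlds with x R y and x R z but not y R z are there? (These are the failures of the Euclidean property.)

Enumerating: (a,c,c), (e,c,c), (f,d,d).

3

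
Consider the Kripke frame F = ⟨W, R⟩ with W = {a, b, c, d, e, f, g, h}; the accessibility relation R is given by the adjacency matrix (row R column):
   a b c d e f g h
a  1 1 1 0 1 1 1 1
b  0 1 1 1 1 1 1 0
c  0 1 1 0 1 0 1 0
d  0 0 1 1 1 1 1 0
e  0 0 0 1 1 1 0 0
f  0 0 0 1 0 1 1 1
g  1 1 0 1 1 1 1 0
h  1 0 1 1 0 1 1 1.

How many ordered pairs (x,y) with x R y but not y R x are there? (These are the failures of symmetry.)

Enumerating: (a,b), (a,c), (a,e), (a,f), (b,d), (b,e), (b,f), (c,e), (c,g), (d,c), (e,f), (g,e), (h,c), (h,d), (h,g).

15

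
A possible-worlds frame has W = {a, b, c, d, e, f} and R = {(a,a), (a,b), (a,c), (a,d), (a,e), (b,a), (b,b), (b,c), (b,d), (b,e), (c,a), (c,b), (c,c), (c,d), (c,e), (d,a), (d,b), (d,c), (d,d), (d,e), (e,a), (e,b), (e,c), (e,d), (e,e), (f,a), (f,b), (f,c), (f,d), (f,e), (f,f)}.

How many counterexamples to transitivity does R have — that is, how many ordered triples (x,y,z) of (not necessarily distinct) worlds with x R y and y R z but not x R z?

R is transitive; there are no such tuples.

0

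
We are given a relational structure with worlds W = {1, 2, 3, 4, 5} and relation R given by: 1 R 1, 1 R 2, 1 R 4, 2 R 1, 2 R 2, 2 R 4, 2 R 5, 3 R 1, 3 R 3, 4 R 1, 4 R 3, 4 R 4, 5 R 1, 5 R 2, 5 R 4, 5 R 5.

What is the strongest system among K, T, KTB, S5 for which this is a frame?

T

Reflexive (axiom T): yes — every world is R-related to itself.
Symmetric (axiom B): no — 2 R 4 but not 4 R 2.
Euclidean (axiom 5): no — 1 R 4 and 1 R 2, but not 4 R 2.
So F validates K, T; KTB would additionally require R to be symmetric. The strongest is T.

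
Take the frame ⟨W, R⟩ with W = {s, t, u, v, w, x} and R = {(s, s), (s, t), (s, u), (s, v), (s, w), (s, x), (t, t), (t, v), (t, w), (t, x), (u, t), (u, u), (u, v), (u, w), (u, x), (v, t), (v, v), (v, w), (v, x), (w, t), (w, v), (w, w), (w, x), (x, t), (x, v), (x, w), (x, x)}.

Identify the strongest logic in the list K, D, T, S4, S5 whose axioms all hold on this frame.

Serial (axiom D): yes — every world has a successor (e.g. s R s).
Reflexive (axiom T): yes — every world is R-related to itself.
Transitive (axiom 4): yes — every two-step R-path is closed by a direct edge.
Euclidean (axiom 5): no — s R t and s R u, but not t R u.
So F validates K, D, T, S4; S5 would additionally require R to be Euclidean. The strongest is S4.

S4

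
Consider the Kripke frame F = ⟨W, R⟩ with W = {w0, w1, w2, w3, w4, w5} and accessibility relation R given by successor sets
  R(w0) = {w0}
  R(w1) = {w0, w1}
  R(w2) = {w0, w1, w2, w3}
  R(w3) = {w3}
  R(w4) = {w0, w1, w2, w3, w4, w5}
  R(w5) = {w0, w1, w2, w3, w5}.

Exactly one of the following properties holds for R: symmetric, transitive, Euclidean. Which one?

transitive

Symmetric: no — w1 R w0 but not w0 R w1.
Transitive: yes — every two-step R-path is closed by a direct edge.
Euclidean: no — w2 R w0 and w2 R w1, but not w0 R w1.
Only transitive holds.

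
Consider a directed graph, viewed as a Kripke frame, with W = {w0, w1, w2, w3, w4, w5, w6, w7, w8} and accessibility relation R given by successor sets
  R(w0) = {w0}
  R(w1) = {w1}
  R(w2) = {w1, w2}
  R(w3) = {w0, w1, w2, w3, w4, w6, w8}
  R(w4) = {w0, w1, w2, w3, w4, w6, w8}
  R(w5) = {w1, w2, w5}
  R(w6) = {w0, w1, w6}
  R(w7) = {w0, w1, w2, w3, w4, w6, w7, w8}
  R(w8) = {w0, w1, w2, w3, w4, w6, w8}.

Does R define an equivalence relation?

No

Reflexive: yes — every world is R-related to itself.
Symmetric: no — w2 R w1 but not w1 R w2.
Transitive: yes — every two-step R-path is closed by a direct edge.
So R is not an equivalence relation.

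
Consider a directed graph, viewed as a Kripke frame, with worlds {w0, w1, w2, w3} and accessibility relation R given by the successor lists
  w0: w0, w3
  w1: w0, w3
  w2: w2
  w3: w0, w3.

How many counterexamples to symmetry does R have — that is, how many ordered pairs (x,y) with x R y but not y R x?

Enumerating: (w1,w0), (w1,w3).

2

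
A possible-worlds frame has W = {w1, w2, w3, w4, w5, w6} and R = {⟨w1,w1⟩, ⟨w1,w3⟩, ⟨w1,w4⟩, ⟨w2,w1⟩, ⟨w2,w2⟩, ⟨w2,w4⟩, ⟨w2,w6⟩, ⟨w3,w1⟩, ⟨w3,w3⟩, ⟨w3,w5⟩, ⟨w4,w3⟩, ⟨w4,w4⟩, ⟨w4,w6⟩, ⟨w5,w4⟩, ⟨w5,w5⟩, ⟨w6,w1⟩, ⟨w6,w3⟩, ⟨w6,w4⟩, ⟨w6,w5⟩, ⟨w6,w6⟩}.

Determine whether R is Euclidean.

Euclidean: no — w1 R w3 and w1 R w4, but not w3 R w4.

No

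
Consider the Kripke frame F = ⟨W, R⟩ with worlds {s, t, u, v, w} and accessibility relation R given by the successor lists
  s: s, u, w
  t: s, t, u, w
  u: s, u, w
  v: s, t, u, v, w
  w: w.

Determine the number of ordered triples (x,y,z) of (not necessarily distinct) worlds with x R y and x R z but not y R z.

18

Enumerating: (s,w,s), (s,w,u), (t,s,t), (t,u,t), (t,w,s), (t,w,t), (t,w,u), (u,w,s), (u,w,u), (v,s,t), (v,s,v), (v,t,v), (v,u,t), (v,u,v), (v,w,s), (v,w,t), (v,w,u), (v,w,v).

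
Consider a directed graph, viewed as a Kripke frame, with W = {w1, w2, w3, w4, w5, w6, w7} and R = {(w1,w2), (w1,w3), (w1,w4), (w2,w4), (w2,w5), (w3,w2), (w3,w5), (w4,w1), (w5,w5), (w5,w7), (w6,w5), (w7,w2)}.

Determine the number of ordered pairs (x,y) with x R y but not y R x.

9

Enumerating: (w1,w2), (w1,w3), (w2,w4), (w2,w5), (w3,w2), (w3,w5), (w5,w7), (w6,w5), (w7,w2).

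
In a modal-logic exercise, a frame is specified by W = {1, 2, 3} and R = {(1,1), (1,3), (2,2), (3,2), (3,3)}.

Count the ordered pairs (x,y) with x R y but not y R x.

2

Enumerating: (1,3), (3,2).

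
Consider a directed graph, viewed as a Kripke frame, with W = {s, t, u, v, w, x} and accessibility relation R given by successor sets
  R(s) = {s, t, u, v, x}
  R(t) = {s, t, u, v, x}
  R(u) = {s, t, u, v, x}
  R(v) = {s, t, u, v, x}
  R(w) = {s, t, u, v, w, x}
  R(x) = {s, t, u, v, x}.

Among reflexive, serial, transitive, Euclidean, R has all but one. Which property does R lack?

Euclidean

Reflexive: yes — every world is R-related to itself.
Serial: yes — every world has a successor (e.g. s R s).
Transitive: yes — every two-step R-path is closed by a direct edge.
Euclidean: no — w R s and w R w, but not s R w.
Only Euclidean fails.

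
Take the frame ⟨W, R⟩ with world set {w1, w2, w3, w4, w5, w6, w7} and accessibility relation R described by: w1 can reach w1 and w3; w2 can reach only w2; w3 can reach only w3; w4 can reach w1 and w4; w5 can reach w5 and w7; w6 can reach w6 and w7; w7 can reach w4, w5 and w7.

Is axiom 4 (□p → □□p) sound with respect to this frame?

The schema 4 characterises exactly the transitive frames.
Transitive: no — w4 R w1 and w1 R w3, but not w4 R w3.

No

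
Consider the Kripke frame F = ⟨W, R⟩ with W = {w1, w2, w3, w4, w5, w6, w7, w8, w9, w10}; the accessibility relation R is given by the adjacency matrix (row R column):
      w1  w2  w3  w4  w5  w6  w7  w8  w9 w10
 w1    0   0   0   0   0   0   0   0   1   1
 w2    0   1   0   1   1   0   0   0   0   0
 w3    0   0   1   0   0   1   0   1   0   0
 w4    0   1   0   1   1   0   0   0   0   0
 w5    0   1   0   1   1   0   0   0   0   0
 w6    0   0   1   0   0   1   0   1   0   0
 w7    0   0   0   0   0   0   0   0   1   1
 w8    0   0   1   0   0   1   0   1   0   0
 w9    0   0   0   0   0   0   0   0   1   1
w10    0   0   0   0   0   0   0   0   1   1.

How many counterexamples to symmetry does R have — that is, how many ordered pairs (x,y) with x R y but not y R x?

4

Enumerating: (w1,w10), (w1,w9), (w7,w10), (w7,w9).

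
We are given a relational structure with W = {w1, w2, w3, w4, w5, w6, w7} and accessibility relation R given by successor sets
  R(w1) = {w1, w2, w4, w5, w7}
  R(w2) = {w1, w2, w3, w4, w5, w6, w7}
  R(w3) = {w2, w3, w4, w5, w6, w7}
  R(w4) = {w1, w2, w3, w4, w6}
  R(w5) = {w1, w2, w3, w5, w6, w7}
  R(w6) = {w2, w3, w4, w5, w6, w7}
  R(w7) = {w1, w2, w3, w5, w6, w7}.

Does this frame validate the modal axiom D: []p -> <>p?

The schema D characterises exactly the serial frames.
Serial: yes — every world has a successor (e.g. w1 R w1).

Yes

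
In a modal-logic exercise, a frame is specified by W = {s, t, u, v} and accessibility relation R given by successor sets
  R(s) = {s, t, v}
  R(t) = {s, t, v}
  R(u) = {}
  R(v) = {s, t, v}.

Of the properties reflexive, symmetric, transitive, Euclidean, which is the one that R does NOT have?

reflexive

Reflexive: no — u is not related to itself.
Symmetric: yes — every pair in R has its reverse in R.
Transitive: yes — every two-step R-path is closed by a direct edge.
Euclidean: yes — any two successors of a common world are R-related.
Only reflexive fails.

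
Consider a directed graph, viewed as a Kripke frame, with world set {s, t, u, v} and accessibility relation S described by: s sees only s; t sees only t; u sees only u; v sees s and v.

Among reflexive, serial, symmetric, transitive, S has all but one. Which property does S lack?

symmetric

Reflexive: yes — every world is S-related to itself.
Serial: yes — every world has a successor (e.g. s S s).
Symmetric: no — v S s but not s S v.
Transitive: yes — every two-step S-path is closed by a direct edge.
Only symmetric fails.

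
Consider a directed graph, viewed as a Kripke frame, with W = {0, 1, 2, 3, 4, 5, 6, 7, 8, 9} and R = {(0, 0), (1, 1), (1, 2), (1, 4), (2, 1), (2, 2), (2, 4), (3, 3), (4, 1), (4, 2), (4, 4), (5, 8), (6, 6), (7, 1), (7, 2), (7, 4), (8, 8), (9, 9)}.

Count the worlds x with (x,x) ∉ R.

Enumerating: 5, 7.

2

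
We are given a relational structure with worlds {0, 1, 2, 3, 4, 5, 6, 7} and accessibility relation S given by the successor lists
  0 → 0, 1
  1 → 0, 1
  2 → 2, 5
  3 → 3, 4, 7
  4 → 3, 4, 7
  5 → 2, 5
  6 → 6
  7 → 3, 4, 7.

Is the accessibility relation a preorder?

Reflexive: yes — every world is S-related to itself.
Transitive: yes — every two-step S-path is closed by a direct edge.
So S is a preorder.

Yes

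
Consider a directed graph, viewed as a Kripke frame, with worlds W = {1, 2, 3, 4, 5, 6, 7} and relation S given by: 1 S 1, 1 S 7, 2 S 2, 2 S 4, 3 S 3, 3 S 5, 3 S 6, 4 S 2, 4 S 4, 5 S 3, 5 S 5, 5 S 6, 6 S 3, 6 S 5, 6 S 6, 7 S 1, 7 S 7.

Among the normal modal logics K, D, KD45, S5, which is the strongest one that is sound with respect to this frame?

S5

Serial (axiom D): yes — every world has a successor (e.g. 1 S 1).
Euclidean (axiom 5): yes — any two successors of a common world are S-related.
Transitive (axiom 4): yes — every two-step S-path is closed by a direct edge.
Reflexive (axiom T): yes — every world is S-related to itself.
So F validates K, D, KD45, S5. The strongest is S5.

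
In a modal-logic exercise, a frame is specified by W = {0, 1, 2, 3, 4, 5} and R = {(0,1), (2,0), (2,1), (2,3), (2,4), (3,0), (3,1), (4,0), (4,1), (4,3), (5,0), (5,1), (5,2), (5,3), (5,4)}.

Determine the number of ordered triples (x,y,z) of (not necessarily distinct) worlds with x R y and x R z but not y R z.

Enumerating: (0,1,1), (2,0,0), (2,0,3), (2,0,4), (2,1,0), (2,1,1), (2,1,3), (2,1,4), (2,3,3), (2,3,4), (2,4,4), (3,0,0), … and 23 more.
Total: 35.

35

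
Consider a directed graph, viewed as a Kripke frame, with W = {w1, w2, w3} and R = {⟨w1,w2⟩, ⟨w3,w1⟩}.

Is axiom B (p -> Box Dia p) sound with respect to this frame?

No

The schema B characterises exactly the symmetric frames.
Symmetric: no — w1 R w2 but not w2 R w1.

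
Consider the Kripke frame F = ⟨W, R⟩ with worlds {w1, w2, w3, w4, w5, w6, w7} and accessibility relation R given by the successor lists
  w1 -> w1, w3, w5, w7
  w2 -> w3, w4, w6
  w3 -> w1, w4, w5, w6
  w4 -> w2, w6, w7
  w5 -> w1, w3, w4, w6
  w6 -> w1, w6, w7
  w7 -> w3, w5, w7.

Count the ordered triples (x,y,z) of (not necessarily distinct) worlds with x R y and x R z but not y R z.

Enumerating: (w1,w3,w3), (w1,w3,w7), (w1,w5,w5), (w1,w5,w7), (w1,w7,w1), (w2,w3,w3), (w2,w4,w3), (w2,w4,w4), (w2,w6,w3), (w2,w6,w4), (w3,w1,w4), (w3,w1,w6), … and 26 more.
Total: 38.

38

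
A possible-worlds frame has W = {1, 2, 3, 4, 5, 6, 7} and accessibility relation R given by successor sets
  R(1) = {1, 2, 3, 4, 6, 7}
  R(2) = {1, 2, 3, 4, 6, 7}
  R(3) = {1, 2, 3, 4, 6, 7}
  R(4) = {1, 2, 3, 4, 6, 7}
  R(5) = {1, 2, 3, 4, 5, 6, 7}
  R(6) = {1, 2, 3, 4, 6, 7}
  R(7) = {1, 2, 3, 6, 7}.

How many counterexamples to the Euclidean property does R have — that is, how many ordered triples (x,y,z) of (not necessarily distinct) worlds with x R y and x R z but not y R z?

12

Enumerating: (1,7,4), (2,7,4), (3,7,4), (4,7,4), (5,1,5), (5,2,5), (5,3,5), (5,4,5), (5,6,5), (5,7,4), (5,7,5), (6,7,4).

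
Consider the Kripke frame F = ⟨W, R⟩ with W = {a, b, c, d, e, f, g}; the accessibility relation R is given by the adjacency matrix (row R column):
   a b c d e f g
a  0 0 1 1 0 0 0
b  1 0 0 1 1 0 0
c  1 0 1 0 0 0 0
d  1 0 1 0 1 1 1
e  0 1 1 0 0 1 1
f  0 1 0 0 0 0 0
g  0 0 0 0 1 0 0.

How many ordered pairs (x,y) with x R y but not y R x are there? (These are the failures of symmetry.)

9

Enumerating: (b,a), (b,d), (d,c), (d,e), (d,f), (d,g), (e,c), (e,f), (f,b).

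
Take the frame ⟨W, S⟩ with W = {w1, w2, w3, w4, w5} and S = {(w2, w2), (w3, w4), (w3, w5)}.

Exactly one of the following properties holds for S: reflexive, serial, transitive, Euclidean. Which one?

Reflexive: no — w1 is not related to itself.
Serial: no — w1 has no S-successor.
Transitive: yes — every two-step S-path is closed by a direct edge.
Euclidean: no — w3 S w4 and w3 S w5, but not w4 S w5.
Only transitive holds.

transitive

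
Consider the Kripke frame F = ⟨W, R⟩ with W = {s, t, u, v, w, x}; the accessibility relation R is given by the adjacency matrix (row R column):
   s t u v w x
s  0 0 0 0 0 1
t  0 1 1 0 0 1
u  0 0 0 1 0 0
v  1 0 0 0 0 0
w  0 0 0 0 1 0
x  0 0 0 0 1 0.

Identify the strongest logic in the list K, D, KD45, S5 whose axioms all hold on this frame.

Serial (axiom D): yes — every world has a successor (e.g. s R x).
Euclidean (axiom 5): no — t R u and t R x, but not u R x.
Transitive (axiom 4): no — s R x and x R w, but not s R w.
Reflexive (axiom T): no — s is not related to itself.
So F validates K, D; KD45 would additionally require R to be Euclidean and transitive. The strongest is D.

D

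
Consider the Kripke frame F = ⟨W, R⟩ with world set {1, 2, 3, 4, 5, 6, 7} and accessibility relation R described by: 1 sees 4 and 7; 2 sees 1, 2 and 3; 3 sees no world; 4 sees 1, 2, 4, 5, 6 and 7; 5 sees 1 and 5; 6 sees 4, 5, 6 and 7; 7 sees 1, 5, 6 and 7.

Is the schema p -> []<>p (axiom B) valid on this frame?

No

Axiom B corresponds to the accessibility relation being symmetric.
Symmetric: no — 2 R 1 but not 1 R 2.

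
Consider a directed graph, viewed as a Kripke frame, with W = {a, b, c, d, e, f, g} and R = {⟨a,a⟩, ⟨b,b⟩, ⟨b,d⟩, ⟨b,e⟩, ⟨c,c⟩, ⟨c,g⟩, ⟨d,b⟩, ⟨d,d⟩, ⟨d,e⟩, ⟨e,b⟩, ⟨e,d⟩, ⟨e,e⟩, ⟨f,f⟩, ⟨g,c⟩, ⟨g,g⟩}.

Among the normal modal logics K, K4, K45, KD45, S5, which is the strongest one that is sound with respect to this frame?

S5

Transitive (axiom 4): yes — every two-step R-path is closed by a direct edge.
Euclidean (axiom 5): yes — any two successors of a common world are R-related.
Serial (axiom D): yes — every world has a successor (e.g. a R a).
Reflexive (axiom T): yes — every world is R-related to itself.
So F validates K, K4, K45, KD45, S5. The strongest is S5.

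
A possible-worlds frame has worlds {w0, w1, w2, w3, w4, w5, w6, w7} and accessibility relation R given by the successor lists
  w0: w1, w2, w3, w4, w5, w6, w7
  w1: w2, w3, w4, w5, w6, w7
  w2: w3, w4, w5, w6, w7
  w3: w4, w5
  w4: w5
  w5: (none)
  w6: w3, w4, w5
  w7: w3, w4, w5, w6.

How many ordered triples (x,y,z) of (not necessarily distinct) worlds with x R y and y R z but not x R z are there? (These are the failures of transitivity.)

0

R is transitive; there are no such tuples.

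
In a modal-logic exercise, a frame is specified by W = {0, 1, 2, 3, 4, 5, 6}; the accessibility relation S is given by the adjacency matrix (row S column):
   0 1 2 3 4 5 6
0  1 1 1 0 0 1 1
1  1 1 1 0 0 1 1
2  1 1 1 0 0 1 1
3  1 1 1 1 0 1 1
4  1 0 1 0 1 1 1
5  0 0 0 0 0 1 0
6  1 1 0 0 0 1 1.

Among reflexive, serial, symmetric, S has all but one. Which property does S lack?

symmetric

Reflexive: yes — every world is S-related to itself.
Serial: yes — every world has a successor (e.g. 0 S 0).
Symmetric: no — 0 S 5 but not 5 S 0.
Only symmetric fails.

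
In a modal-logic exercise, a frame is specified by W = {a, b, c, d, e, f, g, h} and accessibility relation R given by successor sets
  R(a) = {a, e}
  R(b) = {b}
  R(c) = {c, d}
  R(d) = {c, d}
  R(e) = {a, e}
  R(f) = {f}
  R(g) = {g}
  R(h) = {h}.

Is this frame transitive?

Yes

Transitive: yes — every two-step R-path is closed by a direct edge.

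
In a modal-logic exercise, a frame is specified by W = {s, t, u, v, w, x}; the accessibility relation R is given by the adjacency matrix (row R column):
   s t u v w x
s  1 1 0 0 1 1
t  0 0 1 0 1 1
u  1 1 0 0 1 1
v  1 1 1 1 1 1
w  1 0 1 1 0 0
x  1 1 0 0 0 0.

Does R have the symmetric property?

Symmetric: no — s R t but not t R s.

No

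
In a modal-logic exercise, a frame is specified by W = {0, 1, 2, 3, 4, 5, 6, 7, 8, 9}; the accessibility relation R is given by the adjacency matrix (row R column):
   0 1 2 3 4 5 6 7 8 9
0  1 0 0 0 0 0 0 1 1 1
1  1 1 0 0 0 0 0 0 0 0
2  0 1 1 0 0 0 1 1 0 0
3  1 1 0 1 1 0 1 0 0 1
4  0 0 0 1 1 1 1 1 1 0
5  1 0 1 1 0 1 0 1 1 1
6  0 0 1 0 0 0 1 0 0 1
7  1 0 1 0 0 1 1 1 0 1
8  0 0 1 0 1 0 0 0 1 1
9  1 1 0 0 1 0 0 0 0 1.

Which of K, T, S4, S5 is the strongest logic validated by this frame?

T

Reflexive (axiom T): yes — every world is R-related to itself.
Transitive (axiom 4): no — 0 R 7 and 7 R 2, but not 0 R 2.
Euclidean (axiom 5): no — 0 R 7 and 0 R 8, but not 7 R 8.
So F validates K, T; S4 would additionally require R to be transitive. The strongest is T.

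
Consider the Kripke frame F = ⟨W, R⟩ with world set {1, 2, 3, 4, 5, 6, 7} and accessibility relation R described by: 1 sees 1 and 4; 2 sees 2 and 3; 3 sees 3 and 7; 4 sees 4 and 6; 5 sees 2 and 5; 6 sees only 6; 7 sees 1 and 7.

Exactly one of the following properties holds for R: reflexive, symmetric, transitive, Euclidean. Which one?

reflexive

Reflexive: yes — every world is R-related to itself.
Symmetric: no — 1 R 4 but not 4 R 1.
Transitive: no — 1 R 4 and 4 R 6, but not 1 R 6.
Euclidean: no — 1 R 4 and 1 R 1, but not 4 R 1.
Only reflexive holds.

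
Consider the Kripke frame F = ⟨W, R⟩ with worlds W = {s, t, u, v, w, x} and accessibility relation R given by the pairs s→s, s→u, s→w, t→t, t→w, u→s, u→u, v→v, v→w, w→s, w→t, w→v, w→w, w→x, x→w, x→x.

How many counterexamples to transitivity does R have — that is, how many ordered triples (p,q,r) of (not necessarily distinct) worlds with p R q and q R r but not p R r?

14

Enumerating: (s,w,t), (s,w,v), (s,w,x), (t,w,s), (t,w,v), (t,w,x), (u,s,w), (v,w,s), (v,w,t), (v,w,x), (w,s,u), (x,w,s), (x,w,t), (x,w,v).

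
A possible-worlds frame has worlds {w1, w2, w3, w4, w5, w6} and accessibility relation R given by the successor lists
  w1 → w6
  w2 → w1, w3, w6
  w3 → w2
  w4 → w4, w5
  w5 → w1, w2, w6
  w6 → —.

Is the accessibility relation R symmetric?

No

Symmetric: no — w1 R w6 but not w6 R w1.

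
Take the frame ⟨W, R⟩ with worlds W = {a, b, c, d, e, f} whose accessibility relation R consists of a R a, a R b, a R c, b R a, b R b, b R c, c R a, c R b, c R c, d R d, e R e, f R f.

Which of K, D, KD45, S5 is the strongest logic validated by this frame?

Serial (axiom D): yes — every world has a successor (e.g. a R a).
Euclidean (axiom 5): yes — any two successors of a common world are R-related.
Transitive (axiom 4): yes — every two-step R-path is closed by a direct edge.
Reflexive (axiom T): yes — every world is R-related to itself.
So F validates K, D, KD45, S5. The strongest is S5.

S5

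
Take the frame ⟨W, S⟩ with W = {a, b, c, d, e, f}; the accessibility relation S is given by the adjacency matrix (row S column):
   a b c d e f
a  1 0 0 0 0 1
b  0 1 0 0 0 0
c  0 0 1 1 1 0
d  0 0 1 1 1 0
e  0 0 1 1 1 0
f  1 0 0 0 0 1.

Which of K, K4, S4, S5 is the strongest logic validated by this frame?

Transitive (axiom 4): yes — every two-step S-path is closed by a direct edge.
Reflexive (axiom T): yes — every world is S-related to itself.
Euclidean (axiom 5): yes — any two successors of a common world are S-related.
So F validates K, K4, S4, S5. The strongest is S5.

S5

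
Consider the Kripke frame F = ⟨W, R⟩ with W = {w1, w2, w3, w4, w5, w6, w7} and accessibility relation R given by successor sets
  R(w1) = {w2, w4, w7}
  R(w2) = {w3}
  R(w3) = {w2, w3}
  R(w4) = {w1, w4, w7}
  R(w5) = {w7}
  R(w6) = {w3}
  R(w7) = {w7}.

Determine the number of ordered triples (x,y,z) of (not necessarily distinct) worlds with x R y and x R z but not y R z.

10

Enumerating: (w1,w2,w2), (w1,w2,w4), (w1,w2,w7), (w1,w4,w2), (w1,w7,w2), (w1,w7,w4), (w3,w2,w2), (w4,w1,w1), (w4,w7,w1), (w4,w7,w4).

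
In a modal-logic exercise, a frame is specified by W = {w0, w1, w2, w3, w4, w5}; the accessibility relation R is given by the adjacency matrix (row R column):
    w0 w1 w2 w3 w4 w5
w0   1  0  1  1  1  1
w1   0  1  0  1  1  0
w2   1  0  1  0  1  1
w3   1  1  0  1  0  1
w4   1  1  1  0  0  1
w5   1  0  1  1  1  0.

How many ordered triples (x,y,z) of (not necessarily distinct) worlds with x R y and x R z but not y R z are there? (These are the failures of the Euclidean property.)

Enumerating: (w0,w2,w3), (w0,w3,w2), (w0,w3,w4), (w0,w4,w3), (w0,w4,w4), (w0,w5,w5), (w1,w3,w4), (w1,w4,w3), (w1,w4,w4), (w2,w4,w4), (w2,w5,w5), (w3,w0,w1), … and 16 more.
Total: 28.

28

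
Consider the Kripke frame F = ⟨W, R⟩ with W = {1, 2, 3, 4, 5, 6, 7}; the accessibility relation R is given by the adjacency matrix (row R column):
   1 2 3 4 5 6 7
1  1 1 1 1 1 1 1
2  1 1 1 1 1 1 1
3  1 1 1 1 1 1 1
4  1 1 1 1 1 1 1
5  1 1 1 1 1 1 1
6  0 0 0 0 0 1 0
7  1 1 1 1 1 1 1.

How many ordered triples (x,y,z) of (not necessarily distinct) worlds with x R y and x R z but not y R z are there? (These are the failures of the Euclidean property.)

Enumerating: (1,6,1), (1,6,2), (1,6,3), (1,6,4), (1,6,5), (1,6,7), (2,6,1), (2,6,2), (2,6,3), (2,6,4), (2,6,5), (2,6,7), … and 24 more.
Total: 36.

36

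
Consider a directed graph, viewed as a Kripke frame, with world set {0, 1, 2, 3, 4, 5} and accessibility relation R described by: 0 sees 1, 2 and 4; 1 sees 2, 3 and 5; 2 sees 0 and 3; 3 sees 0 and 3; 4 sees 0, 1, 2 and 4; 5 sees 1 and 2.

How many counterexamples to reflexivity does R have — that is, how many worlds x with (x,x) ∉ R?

4

Enumerating: 0, 1, 2, 5.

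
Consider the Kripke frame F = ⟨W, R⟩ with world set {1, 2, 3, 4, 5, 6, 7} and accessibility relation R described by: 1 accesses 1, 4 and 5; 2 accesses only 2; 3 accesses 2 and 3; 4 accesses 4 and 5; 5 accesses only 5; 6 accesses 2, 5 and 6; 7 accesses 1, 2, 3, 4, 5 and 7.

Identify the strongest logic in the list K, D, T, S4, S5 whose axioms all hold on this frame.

S4

Serial (axiom D): yes — every world has a successor (e.g. 1 R 1).
Reflexive (axiom T): yes — every world is R-related to itself.
Transitive (axiom 4): yes — every two-step R-path is closed by a direct edge.
Euclidean (axiom 5): no — 1 R 5 and 1 R 4, but not 5 R 4.
So F validates K, D, T, S4; S5 would additionally require R to be Euclidean. The strongest is S4.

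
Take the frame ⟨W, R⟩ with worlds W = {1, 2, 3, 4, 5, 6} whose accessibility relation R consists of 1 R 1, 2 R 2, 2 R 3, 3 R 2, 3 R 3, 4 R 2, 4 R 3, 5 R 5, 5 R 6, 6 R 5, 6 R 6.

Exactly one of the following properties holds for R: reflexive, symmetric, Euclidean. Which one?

Euclidean

Reflexive: no — 4 is not related to itself.
Symmetric: no — 4 R 2 but not 2 R 4.
Euclidean: yes — any two successors of a common world are R-related.
Only Euclidean holds.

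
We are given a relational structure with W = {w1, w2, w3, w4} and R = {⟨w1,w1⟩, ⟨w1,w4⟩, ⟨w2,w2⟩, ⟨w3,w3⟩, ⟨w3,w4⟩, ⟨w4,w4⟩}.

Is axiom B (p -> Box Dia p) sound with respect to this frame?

The schema B characterises exactly the symmetric frames.
Symmetric: no — w1 R w4 but not w4 R w1.

No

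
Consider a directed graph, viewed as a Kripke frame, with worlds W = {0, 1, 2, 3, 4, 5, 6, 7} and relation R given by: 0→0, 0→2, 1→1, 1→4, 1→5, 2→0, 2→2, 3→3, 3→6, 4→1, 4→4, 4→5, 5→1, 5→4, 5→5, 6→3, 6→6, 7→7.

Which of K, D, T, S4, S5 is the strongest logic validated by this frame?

S5

Serial (axiom D): yes — every world has a successor (e.g. 0 R 0).
Reflexive (axiom T): yes — every world is R-related to itself.
Transitive (axiom 4): yes — every two-step R-path is closed by a direct edge.
Euclidean (axiom 5): yes — any two successors of a common world are R-related.
So F validates K, D, T, S4, S5. The strongest is S5.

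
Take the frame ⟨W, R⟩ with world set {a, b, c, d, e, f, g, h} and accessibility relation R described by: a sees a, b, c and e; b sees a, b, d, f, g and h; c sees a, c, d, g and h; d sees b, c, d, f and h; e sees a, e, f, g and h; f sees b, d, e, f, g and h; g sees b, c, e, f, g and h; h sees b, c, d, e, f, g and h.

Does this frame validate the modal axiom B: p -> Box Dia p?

Yes

Axiom B corresponds to the accessibility relation being symmetric.
Symmetric: yes — every pair in R has its reverse in R.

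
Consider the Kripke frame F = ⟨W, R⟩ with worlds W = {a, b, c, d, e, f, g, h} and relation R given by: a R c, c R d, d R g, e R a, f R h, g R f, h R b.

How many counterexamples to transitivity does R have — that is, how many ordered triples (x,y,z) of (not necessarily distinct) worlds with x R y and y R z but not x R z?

Enumerating: (a,c,d), (c,d,g), (d,g,f), (e,a,c), (f,h,b), (g,f,h).

6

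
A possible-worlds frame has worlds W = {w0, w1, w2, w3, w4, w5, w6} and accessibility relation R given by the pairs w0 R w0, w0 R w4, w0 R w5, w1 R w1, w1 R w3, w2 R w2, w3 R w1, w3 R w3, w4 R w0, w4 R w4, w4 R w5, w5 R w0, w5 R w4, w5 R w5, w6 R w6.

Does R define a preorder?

Yes

Reflexive: yes — every world is R-related to itself.
Transitive: yes — every two-step R-path is closed by a direct edge.
So R is a preorder.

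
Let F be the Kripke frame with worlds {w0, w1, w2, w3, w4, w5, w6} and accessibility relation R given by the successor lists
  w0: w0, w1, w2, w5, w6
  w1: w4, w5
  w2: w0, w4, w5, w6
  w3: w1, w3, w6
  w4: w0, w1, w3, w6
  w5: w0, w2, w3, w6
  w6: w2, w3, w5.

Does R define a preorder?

Reflexive: no — w1 is not related to itself.
Transitive: no — w0 R w1 and w1 R w4, but not w0 R w4.
So R is not a preorder.

No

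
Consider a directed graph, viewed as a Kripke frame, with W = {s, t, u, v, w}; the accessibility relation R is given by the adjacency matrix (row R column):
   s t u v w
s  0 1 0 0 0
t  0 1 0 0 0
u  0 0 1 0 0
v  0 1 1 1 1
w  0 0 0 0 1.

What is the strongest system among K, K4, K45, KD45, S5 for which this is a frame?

K4

Transitive (axiom 4): yes — every two-step R-path is closed by a direct edge.
Euclidean (axiom 5): no — v R t and v R u, but not t R u.
Serial (axiom D): yes — every world has a successor (e.g. s R t).
Reflexive (axiom T): no — s is not related to itself.
So F validates K, K4; K45 would additionally require R to be Euclidean. The strongest is K4.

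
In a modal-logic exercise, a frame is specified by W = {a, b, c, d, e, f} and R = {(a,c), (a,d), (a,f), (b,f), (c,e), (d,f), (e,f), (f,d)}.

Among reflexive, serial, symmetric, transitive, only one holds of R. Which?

Reflexive: no — a is not related to itself.
Serial: yes — every world has a successor (e.g. a R c).
Symmetric: no — a R c but not c R a.
Transitive: no — a R c and c R e, but not a R e.
Only serial holds.

serial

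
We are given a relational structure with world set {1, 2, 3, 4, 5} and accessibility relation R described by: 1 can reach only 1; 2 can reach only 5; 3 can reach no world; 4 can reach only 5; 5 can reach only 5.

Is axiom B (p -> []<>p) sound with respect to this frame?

The schema B characterises exactly the symmetric frames.
Symmetric: no — 2 R 5 but not 5 R 2.

No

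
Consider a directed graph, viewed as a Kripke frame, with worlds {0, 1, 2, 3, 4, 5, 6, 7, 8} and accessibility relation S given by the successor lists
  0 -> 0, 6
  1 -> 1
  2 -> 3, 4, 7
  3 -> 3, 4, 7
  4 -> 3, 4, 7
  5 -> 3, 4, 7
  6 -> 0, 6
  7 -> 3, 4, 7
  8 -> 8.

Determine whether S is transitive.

Transitive: yes — every two-step S-path is closed by a direct edge.

Yes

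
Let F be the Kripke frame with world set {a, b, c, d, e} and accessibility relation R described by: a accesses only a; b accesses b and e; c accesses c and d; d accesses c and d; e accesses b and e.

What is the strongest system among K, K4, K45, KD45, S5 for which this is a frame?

S5

Transitive (axiom 4): yes — every two-step R-path is closed by a direct edge.
Euclidean (axiom 5): yes — any two successors of a common world are R-related.
Serial (axiom D): yes — every world has a successor (e.g. a R a).
Reflexive (axiom T): yes — every world is R-related to itself.
So F validates K, K4, K45, KD45, S5. The strongest is S5.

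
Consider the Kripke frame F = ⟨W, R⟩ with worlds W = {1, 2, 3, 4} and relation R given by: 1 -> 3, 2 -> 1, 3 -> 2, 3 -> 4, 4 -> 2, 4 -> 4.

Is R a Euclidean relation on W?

No

Euclidean: no — 3 R 2 and 3 R 4, but not 2 R 4.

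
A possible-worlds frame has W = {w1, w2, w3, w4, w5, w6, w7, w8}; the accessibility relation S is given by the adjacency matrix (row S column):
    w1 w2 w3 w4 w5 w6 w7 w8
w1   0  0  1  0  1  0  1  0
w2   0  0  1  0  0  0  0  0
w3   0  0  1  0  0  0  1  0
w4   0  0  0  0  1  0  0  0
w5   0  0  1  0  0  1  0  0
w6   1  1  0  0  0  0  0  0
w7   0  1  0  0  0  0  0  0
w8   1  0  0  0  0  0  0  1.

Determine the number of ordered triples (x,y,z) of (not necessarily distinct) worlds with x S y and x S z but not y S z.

19

Enumerating: (w1,w3,w5), (w1,w5,w5), (w1,w5,w7), (w1,w7,w3), (w1,w7,w5), (w1,w7,w7), (w3,w7,w3), (w3,w7,w7), (w4,w5,w5), (w5,w3,w6), (w5,w6,w3), (w5,w6,w6), … and 7 more.
Total: 19.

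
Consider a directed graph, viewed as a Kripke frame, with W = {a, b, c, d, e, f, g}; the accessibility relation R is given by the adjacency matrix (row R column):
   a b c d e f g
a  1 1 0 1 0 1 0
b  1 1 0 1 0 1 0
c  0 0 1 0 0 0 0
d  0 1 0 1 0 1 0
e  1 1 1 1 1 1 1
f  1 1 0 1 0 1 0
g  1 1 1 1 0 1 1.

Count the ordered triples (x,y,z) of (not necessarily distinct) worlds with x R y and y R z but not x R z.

Enumerating: (d,b,a), (d,f,a).

2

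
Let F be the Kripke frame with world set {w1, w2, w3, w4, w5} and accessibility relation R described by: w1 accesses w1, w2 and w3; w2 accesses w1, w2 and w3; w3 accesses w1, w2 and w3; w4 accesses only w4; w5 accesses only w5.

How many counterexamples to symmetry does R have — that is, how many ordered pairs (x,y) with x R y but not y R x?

R is symmetric; there are no such tuples.

0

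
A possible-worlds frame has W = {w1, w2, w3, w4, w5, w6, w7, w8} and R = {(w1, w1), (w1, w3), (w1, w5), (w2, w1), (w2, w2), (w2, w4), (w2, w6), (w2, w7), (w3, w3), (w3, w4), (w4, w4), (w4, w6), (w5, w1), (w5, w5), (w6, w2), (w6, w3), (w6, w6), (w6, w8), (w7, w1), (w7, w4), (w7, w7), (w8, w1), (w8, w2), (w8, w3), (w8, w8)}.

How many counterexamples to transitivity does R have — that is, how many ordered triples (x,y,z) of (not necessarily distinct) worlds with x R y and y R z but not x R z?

23

Enumerating: (w1,w3,w4), (w2,w1,w3), (w2,w1,w5), (w2,w6,w3), (w2,w6,w8), (w3,w4,w6), (w4,w6,w2), (w4,w6,w3), (w4,w6,w8), (w5,w1,w3), (w6,w2,w1), (w6,w2,w4), … and 11 more.
Total: 23.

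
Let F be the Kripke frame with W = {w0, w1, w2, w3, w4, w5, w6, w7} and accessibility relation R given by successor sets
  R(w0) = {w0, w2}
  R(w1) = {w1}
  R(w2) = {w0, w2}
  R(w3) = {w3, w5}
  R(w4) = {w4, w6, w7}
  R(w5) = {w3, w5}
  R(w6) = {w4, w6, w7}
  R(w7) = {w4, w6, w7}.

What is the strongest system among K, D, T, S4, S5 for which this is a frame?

Serial (axiom D): yes — every world has a successor (e.g. w0 R w0).
Reflexive (axiom T): yes — every world is R-related to itself.
Transitive (axiom 4): yes — every two-step R-path is closed by a direct edge.
Euclidean (axiom 5): yes — any two successors of a common world are R-related.
So F validates K, D, T, S4, S5. The strongest is S5.

S5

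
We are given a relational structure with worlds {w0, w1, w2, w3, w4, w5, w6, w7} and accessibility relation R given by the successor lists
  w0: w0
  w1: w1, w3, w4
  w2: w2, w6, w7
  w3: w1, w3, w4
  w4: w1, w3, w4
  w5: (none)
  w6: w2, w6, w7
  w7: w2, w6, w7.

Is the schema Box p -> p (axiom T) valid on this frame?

No

Axiom T corresponds to the accessibility relation being reflexive.
Reflexive: no — w5 is not related to itself.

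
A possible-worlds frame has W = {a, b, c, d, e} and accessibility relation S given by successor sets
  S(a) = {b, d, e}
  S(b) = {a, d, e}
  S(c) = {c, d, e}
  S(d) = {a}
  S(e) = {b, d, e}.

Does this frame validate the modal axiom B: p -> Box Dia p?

Axiom B corresponds to the accessibility relation being symmetric.
Symmetric: no — a S e but not e S a.

No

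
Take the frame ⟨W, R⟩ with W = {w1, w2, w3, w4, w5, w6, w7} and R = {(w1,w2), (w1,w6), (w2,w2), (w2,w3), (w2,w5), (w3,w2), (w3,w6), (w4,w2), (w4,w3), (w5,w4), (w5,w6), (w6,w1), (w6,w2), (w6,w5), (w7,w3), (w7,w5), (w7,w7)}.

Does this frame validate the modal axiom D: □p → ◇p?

Yes

By correspondence theory, D is valid on a frame iff R is serial.
Serial: yes — every world has a successor (e.g. w1 R w2).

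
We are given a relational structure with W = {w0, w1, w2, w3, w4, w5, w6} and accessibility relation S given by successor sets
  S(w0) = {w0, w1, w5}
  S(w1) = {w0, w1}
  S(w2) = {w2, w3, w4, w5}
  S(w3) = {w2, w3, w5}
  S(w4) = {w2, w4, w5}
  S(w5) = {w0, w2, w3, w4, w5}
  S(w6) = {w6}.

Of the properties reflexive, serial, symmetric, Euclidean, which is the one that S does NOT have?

Reflexive: yes — every world is S-related to itself.
Serial: yes — every world has a successor (e.g. w0 S w0).
Symmetric: yes — every pair in S has its reverse in S.
Euclidean: no — w0 S w1 and w0 S w5, but not w1 S w5.
Only Euclidean fails.

Euclidean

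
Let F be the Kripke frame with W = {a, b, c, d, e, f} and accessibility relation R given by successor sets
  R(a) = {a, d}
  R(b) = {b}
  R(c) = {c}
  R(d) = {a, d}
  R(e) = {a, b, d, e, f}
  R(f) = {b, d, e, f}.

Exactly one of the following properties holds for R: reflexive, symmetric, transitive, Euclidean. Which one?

reflexive

Reflexive: yes — every world is R-related to itself.
Symmetric: no — e R a but not a R e.
Transitive: no — f R d and d R a, but not f R a.
Euclidean: no — e R a and e R b, but not a R b.
Only reflexive holds.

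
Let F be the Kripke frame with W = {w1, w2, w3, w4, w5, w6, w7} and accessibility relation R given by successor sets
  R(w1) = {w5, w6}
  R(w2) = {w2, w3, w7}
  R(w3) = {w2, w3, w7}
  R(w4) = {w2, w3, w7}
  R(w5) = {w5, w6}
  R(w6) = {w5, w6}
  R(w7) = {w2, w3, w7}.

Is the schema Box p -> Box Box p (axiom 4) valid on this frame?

By correspondence theory, 4 is valid on a frame iff R is transitive.
Transitive: yes — every two-step R-path is closed by a direct edge.

Yes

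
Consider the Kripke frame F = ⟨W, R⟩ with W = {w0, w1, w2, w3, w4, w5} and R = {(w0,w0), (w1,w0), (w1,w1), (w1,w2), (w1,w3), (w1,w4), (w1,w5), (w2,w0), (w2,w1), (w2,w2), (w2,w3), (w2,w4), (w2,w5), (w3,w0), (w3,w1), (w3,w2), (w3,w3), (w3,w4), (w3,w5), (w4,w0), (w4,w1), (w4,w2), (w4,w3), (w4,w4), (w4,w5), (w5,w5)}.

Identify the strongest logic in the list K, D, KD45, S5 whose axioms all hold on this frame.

Serial (axiom D): yes — every world has a successor (e.g. w0 R w0).
Euclidean (axiom 5): no — w1 R w0 and w1 R w2, but not w0 R w2.
Transitive (axiom 4): yes — every two-step R-path is closed by a direct edge.
Reflexive (axiom T): yes — every world is R-related to itself.
So F validates K, D; KD45 would additionally require R to be Euclidean. The strongest is D.

D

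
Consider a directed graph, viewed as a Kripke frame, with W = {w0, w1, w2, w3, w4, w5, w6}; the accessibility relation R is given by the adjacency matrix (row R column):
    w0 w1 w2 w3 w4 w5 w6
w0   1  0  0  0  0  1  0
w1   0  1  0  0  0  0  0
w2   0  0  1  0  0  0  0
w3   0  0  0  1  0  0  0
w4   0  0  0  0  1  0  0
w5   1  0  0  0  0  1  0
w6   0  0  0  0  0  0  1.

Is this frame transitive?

Yes

Transitive: yes — every two-step R-path is closed by a direct edge.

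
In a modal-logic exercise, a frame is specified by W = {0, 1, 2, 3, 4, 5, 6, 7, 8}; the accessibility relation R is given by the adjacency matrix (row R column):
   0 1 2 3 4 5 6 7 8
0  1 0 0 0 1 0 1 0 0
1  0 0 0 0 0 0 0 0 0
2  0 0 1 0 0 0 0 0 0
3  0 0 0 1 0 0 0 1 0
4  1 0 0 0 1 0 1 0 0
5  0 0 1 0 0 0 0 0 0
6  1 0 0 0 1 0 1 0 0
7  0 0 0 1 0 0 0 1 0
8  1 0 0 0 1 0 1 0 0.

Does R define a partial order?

No

Reflexive: no — 1 is not related to itself.
Transitive: yes — every two-step R-path is closed by a direct edge.
Antisymmetric: no — 0 R 4 and 4 R 0 with 0 ≠ 4.
So R is not a partial order.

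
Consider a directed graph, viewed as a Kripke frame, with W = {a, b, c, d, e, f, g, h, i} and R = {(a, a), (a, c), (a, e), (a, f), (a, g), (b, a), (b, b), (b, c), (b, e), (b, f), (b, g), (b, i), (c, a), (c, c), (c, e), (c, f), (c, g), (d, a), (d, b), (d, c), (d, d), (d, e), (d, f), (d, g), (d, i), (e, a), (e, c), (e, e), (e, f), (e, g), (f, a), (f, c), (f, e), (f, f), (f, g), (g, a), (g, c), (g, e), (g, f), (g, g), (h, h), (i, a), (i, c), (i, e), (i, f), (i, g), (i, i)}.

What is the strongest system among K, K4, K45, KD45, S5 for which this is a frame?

K4

Transitive (axiom 4): yes — every two-step R-path is closed by a direct edge.
Euclidean (axiom 5): no — b R a and b R i, but not a R i.
Serial (axiom D): yes — every world has a successor (e.g. a R a).
Reflexive (axiom T): yes — every world is R-related to itself.
So F validates K, K4; K45 would additionally require R to be Euclidean. The strongest is K4.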